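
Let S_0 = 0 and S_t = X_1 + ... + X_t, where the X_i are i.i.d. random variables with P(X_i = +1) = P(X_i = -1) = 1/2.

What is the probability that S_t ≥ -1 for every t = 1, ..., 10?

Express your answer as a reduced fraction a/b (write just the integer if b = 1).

Let f(t,s) = #length-t paths at position s with S_1..S_t all ≥ -1.
f(t,s) = f(t-1,s-1) + f(t-1,s+1) for s ≥ -1; f(t,s) = 0 for s < -1.
t=0: f(0,0)=1
t=1: f(1,-1)=1 f(1,1)=1
t=2: f(2,0)=2 f(2,2)=1
t=3: f(3,-1)=2 f(3,1)=3 f(3,3)=1
t=4: f(4,0)=5 f(4,2)=4 f(4,4)=1
t=5: f(5,-1)=5 f(5,1)=9 f(5,3)=5 f(5,5)=1
t=6: f(6,0)=14 f(6,2)=14 f(6,4)=6 f(6,6)=1
t=7: f(7,-1)=14 f(7,1)=28 f(7,3)=20 f(7,5)=7 f(7,7)=1
t=8: f(8,0)=42 f(8,2)=48 f(8,4)=27 f(8,6)=8 f(8,8)=1
t=9: f(9,-1)=42 f(9,1)=90 f(9,3)=75 f(9,5)=35 f(9,7)=9 f(9,9)=1
t=10: f(10,0)=132 f(10,2)=165 f(10,4)=110 f(10,6)=44 f(10,8)=10 f(10,10)=1
Σ_s f(10,s) = 462
P = 462/1024 = 231/512

Answer: 231/512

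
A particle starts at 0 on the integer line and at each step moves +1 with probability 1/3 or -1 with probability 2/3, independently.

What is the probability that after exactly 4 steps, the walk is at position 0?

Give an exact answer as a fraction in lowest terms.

Answer: 8/27

Derivation:
To be at 0 after 4 steps: need exactly 2 steps of +1 and 2 of -1.
Number of such sequences: C(4,2) = 6
Each has probability (1/3)^2 · (2/3)^2 = 4/81
P = 6 · 4/81 = 8/27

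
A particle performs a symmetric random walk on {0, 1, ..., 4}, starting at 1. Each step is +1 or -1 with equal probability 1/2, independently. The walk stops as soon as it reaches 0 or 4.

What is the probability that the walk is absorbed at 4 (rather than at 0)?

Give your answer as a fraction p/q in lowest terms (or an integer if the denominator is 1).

Answer: 1/4

Derivation:
Symmetric walk (p = 1/2): the harmonic-function argument gives P(hit 4 before 0 | start at 1) = a/N.
P = 1/4 = 1/4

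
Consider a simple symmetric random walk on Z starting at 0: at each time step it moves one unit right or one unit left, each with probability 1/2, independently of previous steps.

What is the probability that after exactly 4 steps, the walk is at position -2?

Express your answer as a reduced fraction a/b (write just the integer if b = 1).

Answer: 1/4

Derivation:
To reach position -2 after 4 steps: need 1 step of +1 and 3 of -1.
Favorable paths: C(4,1) = 4
Total paths: 2^4 = 16
P = 4/16 = 1/4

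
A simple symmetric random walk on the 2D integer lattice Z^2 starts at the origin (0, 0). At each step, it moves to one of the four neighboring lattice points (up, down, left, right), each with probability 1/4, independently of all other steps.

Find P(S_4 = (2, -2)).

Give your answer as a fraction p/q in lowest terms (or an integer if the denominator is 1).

Let h be the number of horizontal steps (so 4-h are vertical). To end at (2,-2) need (h+2)/2 right-steps and ((4-h)-2)/2 up-steps.
Sum over h with 2 ≤ h ≤ 2, h ≡ 0 (mod 2), 4-h ≡ 0 (mod 2):
h=2: C(4,2)·C(2,2)·C(2,0) = 6·1·1 = 6
Total favorable: 6
Total paths: 4^4 = 256
P = 6/256 = 3/128

Answer: 3/128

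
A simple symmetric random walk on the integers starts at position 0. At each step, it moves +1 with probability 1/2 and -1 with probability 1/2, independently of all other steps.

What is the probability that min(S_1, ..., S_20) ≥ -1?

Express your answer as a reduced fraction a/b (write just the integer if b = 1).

Let f(t,s) = #length-t paths at position s with S_1..S_t all ≥ -1.
f(t,s) = f(t-1,s-1) + f(t-1,s+1) for s ≥ -1; f(t,s) = 0 for s < -1.
t=0: f(0,0)=1
t=1: f(1,-1)=1 f(1,1)=1
t=2: f(2,0)=2 f(2,2)=1
t=3: f(3,-1)=2 f(3,1)=3 f(3,3)=1
t=4: f(4,0)=5 f(4,2)=4 f(4,4)=1
t=5: f(5,-1)=5 f(5,1)=9 f(5,3)=5 f(5,5)=1
t=6: f(6,0)=14 f(6,2)=14 f(6,4)=6 f(6,6)=1
t=7: f(7,-1)=14 f(7,1)=28 f(7,3)=20 f(7,5)=7 f(7,7)=1
t=8: f(8,0)=42 f(8,2)=48 f(8,4)=27 f(8,6)=8 f(8,8)=1
t=9: f(9,-1)=42 f(9,1)=90 f(9,3)=75 f(9,5)=35 f(9,7)=9 f(9,9)=1
t=10: f(10,0)=132 f(10,2)=165 f(10,4)=110 f(10,6)=44 f(10,8)=10 f(10,10)=1
t=11: f(11,-1)=132 f(11,1)=297 f(11,3)=275 f(11,5)=154 f(11,7)=54 f(11,9)=11 f(11,11)=1
t=12: f(12,0)=429 f(12,2)=572 f(12,4)=429 f(12,6)=208 f(12,8)=65 f(12,10)=12 f(12,12)=1
t=13: f(13,-1)=429 f(13,1)=1001 f(13,3)=1001 f(13,5)=637 f(13,7)=273 f(13,9)=77 f(13,11)=13 f(13,13)=1
t=14: f(14,0)=1430 f(14,2)=2002 f(14,4)=1638 f(14,6)=910 f(14,8)=350 f(14,10)=90 f(14,12)=14 f(14,14)=1
t=15: f(15,-1)=1430 f(15,1)=3432 f(15,3)=3640 f(15,5)=2548 f(15,7)=1260 f(15,9)=440 f(15,11)=104 f(15,13)=15 f(15,15)=1
t=16: f(16,0)=4862 f(16,2)=7072 f(16,4)=6188 f(16,6)=3808 f(16,8)=1700 f(16,10)=544 f(16,12)=119 f(16,14)=16 f(16,16)=1
t=17: f(17,-1)=4862 f(17,1)=11934 f(17,3)=13260 f(17,5)=9996 f(17,7)=5508 f(17,9)=2244 f(17,11)=663 f(17,13)=135 f(17,15)=17 f(17,17)=1
t=18: f(18,0)=16796 f(18,2)=25194 f(18,4)=23256 f(18,6)=15504 f(18,8)=7752 f(18,10)=2907 f(18,12)=798 f(18,14)=152 f(18,16)=18 f(18,18)=1
t=19: f(19,-1)=16796 f(19,1)=41990 f(19,3)=48450 f(19,5)=38760 f(19,7)=23256 f(19,9)=10659 f(19,11)=3705 f(19,13)=950 f(19,15)=170 f(19,17)=19 f(19,19)=1
t=20: f(20,0)=58786 f(20,2)=90440 f(20,4)=87210 f(20,6)=62016 f(20,8)=33915 f(20,10)=14364 f(20,12)=4655 f(20,14)=1120 f(20,16)=189 f(20,18)=20 f(20,20)=1
Σ_s f(20,s) = 352716
P = 352716/1048576 = 88179/262144

Answer: 88179/262144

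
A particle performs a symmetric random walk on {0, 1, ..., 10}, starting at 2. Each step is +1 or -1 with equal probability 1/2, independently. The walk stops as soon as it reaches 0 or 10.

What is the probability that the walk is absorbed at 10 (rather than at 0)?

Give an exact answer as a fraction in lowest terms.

Symmetric walk (p = 1/2): the harmonic-function argument gives P(hit 10 before 0 | start at 2) = a/N.
P = 2/10 = 1/5

Answer: 1/5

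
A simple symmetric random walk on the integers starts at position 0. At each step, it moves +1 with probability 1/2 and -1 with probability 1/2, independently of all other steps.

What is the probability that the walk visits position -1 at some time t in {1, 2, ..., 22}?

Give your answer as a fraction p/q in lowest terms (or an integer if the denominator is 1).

Answer: 436109/524288

Derivation:
Count via complement. Let g(t,s) = #length-t paths at position s with S_1..S_t all ≠ -1.
g(t,s) = g(t-1,s-1) + g(t-1,s+1) for s ≠ -1; g(t,-1) = 0.
t=0: g(0,0)=1
t=1: g(1,1)=1
t=2: g(2,0)=1 g(2,2)=1
t=3: g(3,1)=2 g(3,3)=1
t=4: g(4,0)=2 g(4,2)=3 g(4,4)=1
t=5: g(5,1)=5 g(5,3)=4 g(5,5)=1
t=6: g(6,0)=5 g(6,2)=9 g(6,4)=5 g(6,6)=1
t=7: g(7,1)=14 g(7,3)=14 g(7,5)=6 g(7,7)=1
t=8: g(8,0)=14 g(8,2)=28 g(8,4)=20 g(8,6)=7 g(8,8)=1
t=9: g(9,1)=42 g(9,3)=48 g(9,5)=27 g(9,7)=8 g(9,9)=1
t=10: g(10,0)=42 g(10,2)=90 g(10,4)=75 g(10,6)=35 g(10,8)=9 g(10,10)=1
t=11: g(11,1)=132 g(11,3)=165 g(11,5)=110 g(11,7)=44 g(11,9)=10 g(11,11)=1
t=12: g(12,0)=132 g(12,2)=297 g(12,4)=275 g(12,6)=154 g(12,8)=54 g(12,10)=11 g(12,12)=1
t=13: g(13,1)=429 g(13,3)=572 g(13,5)=429 g(13,7)=208 g(13,9)=65 g(13,11)=12 g(13,13)=1
t=14: g(14,0)=429 g(14,2)=1001 g(14,4)=1001 g(14,6)=637 g(14,8)=273 g(14,10)=77 g(14,12)=13 g(14,14)=1
t=15: g(15,1)=1430 g(15,3)=2002 g(15,5)=1638 g(15,7)=910 g(15,9)=350 g(15,11)=90 g(15,13)=14 g(15,15)=1
t=16: g(16,0)=1430 g(16,2)=3432 g(16,4)=3640 g(16,6)=2548 g(16,8)=1260 g(16,10)=440 g(16,12)=104 g(16,14)=15 g(16,16)=1
t=17: g(17,1)=4862 g(17,3)=7072 g(17,5)=6188 g(17,7)=3808 g(17,9)=1700 g(17,11)=544 g(17,13)=119 g(17,15)=16 g(17,17)=1
t=18: g(18,0)=4862 g(18,2)=11934 g(18,4)=13260 g(18,6)=9996 g(18,8)=5508 g(18,10)=2244 g(18,12)=663 g(18,14)=135 g(18,16)=17 g(18,18)=1
t=19: g(19,1)=16796 g(19,3)=25194 g(19,5)=23256 g(19,7)=15504 g(19,9)=7752 g(19,11)=2907 g(19,13)=798 g(19,15)=152 g(19,17)=18 g(19,19)=1
t=20: g(20,0)=16796 g(20,2)=41990 g(20,4)=48450 g(20,6)=38760 g(20,8)=23256 g(20,10)=10659 g(20,12)=3705 g(20,14)=950 g(20,16)=170 g(20,18)=19 g(20,20)=1
t=21: g(21,1)=58786 g(21,3)=90440 g(21,5)=87210 g(21,7)=62016 g(21,9)=33915 g(21,11)=14364 g(21,13)=4655 g(21,15)=1120 g(21,17)=189 g(21,19)=20 g(21,21)=1
t=22: g(22,0)=58786 g(22,2)=149226 g(22,4)=177650 g(22,6)=149226 g(22,8)=95931 g(22,10)=48279 g(22,12)=19019 g(22,14)=5775 g(22,16)=1309 g(22,18)=209 g(22,20)=21 g(22,22)=1
Paths never hitting -1: Σ_s g(22,s) = 705432
Paths hitting -1: 2^22 - 705432 = 3488872
P = 3488872/4194304 = 436109/524288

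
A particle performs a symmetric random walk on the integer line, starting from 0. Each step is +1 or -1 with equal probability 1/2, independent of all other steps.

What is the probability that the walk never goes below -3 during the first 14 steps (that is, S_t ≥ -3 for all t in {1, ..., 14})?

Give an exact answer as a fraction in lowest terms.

Answer: 715/1024

Derivation:
Let f(t,s) = #length-t paths at position s with S_1..S_t all ≥ -3.
f(t,s) = f(t-1,s-1) + f(t-1,s+1) for s ≥ -3; f(t,s) = 0 for s < -3.
t=0: f(0,0)=1
t=1: f(1,-1)=1 f(1,1)=1
t=2: f(2,-2)=1 f(2,0)=2 f(2,2)=1
t=3: f(3,-3)=1 f(3,-1)=3 f(3,1)=3 f(3,3)=1
t=4: f(4,-2)=4 f(4,0)=6 f(4,2)=4 f(4,4)=1
t=5: f(5,-3)=4 f(5,-1)=10 f(5,1)=10 f(5,3)=5 f(5,5)=1
t=6: f(6,-2)=14 f(6,0)=20 f(6,2)=15 f(6,4)=6 f(6,6)=1
t=7: f(7,-3)=14 f(7,-1)=34 f(7,1)=35 f(7,3)=21 f(7,5)=7 f(7,7)=1
t=8: f(8,-2)=48 f(8,0)=69 f(8,2)=56 f(8,4)=28 f(8,6)=8 f(8,8)=1
t=9: f(9,-3)=48 f(9,-1)=117 f(9,1)=125 f(9,3)=84 f(9,5)=36 f(9,7)=9 f(9,9)=1
t=10: f(10,-2)=165 f(10,0)=242 f(10,2)=209 f(10,4)=120 f(10,6)=45 f(10,8)=10 f(10,10)=1
t=11: f(11,-3)=165 f(11,-1)=407 f(11,1)=451 f(11,3)=329 f(11,5)=165 f(11,7)=55 f(11,9)=11 f(11,11)=1
t=12: f(12,-2)=572 f(12,0)=858 f(12,2)=780 f(12,4)=494 f(12,6)=220 f(12,8)=66 f(12,10)=12 f(12,12)=1
t=13: f(13,-3)=572 f(13,-1)=1430 f(13,1)=1638 f(13,3)=1274 f(13,5)=714 f(13,7)=286 f(13,9)=78 f(13,11)=13 f(13,13)=1
t=14: f(14,-2)=2002 f(14,0)=3068 f(14,2)=2912 f(14,4)=1988 f(14,6)=1000 f(14,8)=364 f(14,10)=91 f(14,12)=14 f(14,14)=1
Σ_s f(14,s) = 11440
P = 11440/16384 = 715/1024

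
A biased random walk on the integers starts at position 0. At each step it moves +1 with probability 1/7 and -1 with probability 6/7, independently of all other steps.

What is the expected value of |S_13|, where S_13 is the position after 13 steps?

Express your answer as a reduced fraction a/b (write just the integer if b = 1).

Answer: 18365592271/1977326743

Derivation:
S_13 takes values m ≡ 1 (mod 2) with |m| ≤ 13; P(S_13=m) = C(13,(13+m)/2) · (1/7)^((13+m)/2) · (6/7)^((13-m)/2).
Distribution: P(S=-13)=13060694016/96889010407, P(S=-11)=28298170368/96889010407, P(S=-9)=28298170368/96889010407, P(S=-7)=17293326336/96889010407, P(S=-5)=7205552640/96889010407, P(S=-3)=2161665792/96889010407, P(S=-1)=480370176/96889010407, P(S=1)=80061696/96889010407, P(S=3)=10007712/96889010407, P(S=5)=926640/96889010407, P(S=7)=61776/96889010407, P(S=9)=2808/96889010407, P(S=11)=78/96889010407, P(S=13)=1/96889010407
E[|S_13|] = Σ_m |m|·P(S_13=m) = 18365592271/1977326743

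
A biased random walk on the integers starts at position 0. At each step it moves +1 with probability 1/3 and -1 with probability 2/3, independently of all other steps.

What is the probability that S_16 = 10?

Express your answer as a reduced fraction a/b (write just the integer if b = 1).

To reach position 10 after 16 steps: need 13 steps of +1 and 3 steps of -1.
Number of such sequences: C(16,13) = 560
Each has probability (1/3)^13 · (2/3)^3 = 8/43046721
P = 560 · 8/43046721 = 4480/43046721

Answer: 4480/43046721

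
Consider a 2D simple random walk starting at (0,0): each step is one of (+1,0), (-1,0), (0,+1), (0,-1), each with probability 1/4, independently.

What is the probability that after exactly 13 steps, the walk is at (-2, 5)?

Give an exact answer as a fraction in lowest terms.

Let h be the number of horizontal steps (so 13-h are vertical). To end at (-2,5) need (h-2)/2 right-steps and ((13-h)+5)/2 up-steps.
Sum over h with 2 ≤ h ≤ 8, h ≡ 0 (mod 2), 13-h ≡ 1 (mod 2):
h=2: C(13,2)·C(2,0)·C(11,8) = 78·1·165 = 12870
h=4: C(13,4)·C(4,1)·C(9,7) = 715·4·36 = 102960
h=6: C(13,6)·C(6,2)·C(7,6) = 1716·15·7 = 180180
h=8: C(13,8)·C(8,3)·C(5,5) = 1287·56·1 = 72072
Total favorable: 368082
Total paths: 4^13 = 67108864
P = 368082/67108864 = 184041/33554432

Answer: 184041/33554432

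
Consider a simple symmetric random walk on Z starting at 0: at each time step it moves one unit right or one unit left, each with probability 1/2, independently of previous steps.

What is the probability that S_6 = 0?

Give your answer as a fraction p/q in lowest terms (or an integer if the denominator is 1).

Answer: 5/16

Derivation:
To reach position 0 after 6 steps: need 3 steps of +1 and 3 of -1.
Favorable paths: C(6,3) = 20
Total paths: 2^6 = 64
P = 20/64 = 5/16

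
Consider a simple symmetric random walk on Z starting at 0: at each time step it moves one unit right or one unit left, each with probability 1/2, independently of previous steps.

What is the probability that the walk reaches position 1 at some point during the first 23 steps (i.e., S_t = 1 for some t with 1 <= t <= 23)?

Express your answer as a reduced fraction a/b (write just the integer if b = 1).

Answer: 3518265/4194304

Derivation:
Count via complement. Let g(t,s) = #length-t paths at position s with S_1..S_t all ≠ 1.
g(t,s) = g(t-1,s-1) + g(t-1,s+1) for s ≠ 1; g(t,1) = 0.
t=0: g(0,0)=1
t=1: g(1,-1)=1
t=2: g(2,-2)=1 g(2,0)=1
t=3: g(3,-3)=1 g(3,-1)=2
t=4: g(4,-4)=1 g(4,-2)=3 g(4,0)=2
t=5: g(5,-5)=1 g(5,-3)=4 g(5,-1)=5
t=6: g(6,-6)=1 g(6,-4)=5 g(6,-2)=9 g(6,0)=5
t=7: g(7,-7)=1 g(7,-5)=6 g(7,-3)=14 g(7,-1)=14
t=8: g(8,-8)=1 g(8,-6)=7 g(8,-4)=20 g(8,-2)=28 g(8,0)=14
t=9: g(9,-9)=1 g(9,-7)=8 g(9,-5)=27 g(9,-3)=48 g(9,-1)=42
t=10: g(10,-10)=1 g(10,-8)=9 g(10,-6)=35 g(10,-4)=75 g(10,-2)=90 g(10,0)=42
t=11: g(11,-11)=1 g(11,-9)=10 g(11,-7)=44 g(11,-5)=110 g(11,-3)=165 g(11,-1)=132
t=12: g(12,-12)=1 g(12,-10)=11 g(12,-8)=54 g(12,-6)=154 g(12,-4)=275 g(12,-2)=297 g(12,0)=132
t=13: g(13,-13)=1 g(13,-11)=12 g(13,-9)=65 g(13,-7)=208 g(13,-5)=429 g(13,-3)=572 g(13,-1)=429
t=14: g(14,-14)=1 g(14,-12)=13 g(14,-10)=77 g(14,-8)=273 g(14,-6)=637 g(14,-4)=1001 g(14,-2)=1001 g(14,0)=429
t=15: g(15,-15)=1 g(15,-13)=14 g(15,-11)=90 g(15,-9)=350 g(15,-7)=910 g(15,-5)=1638 g(15,-3)=2002 g(15,-1)=1430
t=16: g(16,-16)=1 g(16,-14)=15 g(16,-12)=104 g(16,-10)=440 g(16,-8)=1260 g(16,-6)=2548 g(16,-4)=3640 g(16,-2)=3432 g(16,0)=1430
t=17: g(17,-17)=1 g(17,-15)=16 g(17,-13)=119 g(17,-11)=544 g(17,-9)=1700 g(17,-7)=3808 g(17,-5)=6188 g(17,-3)=7072 g(17,-1)=4862
t=18: g(18,-18)=1 g(18,-16)=17 g(18,-14)=135 g(18,-12)=663 g(18,-10)=2244 g(18,-8)=5508 g(18,-6)=9996 g(18,-4)=13260 g(18,-2)=11934 g(18,0)=4862
t=19: g(19,-19)=1 g(19,-17)=18 g(19,-15)=152 g(19,-13)=798 g(19,-11)=2907 g(19,-9)=7752 g(19,-7)=15504 g(19,-5)=23256 g(19,-3)=25194 g(19,-1)=16796
t=20: g(20,-20)=1 g(20,-18)=19 g(20,-16)=170 g(20,-14)=950 g(20,-12)=3705 g(20,-10)=10659 g(20,-8)=23256 g(20,-6)=38760 g(20,-4)=48450 g(20,-2)=41990 g(20,0)=16796
t=21: g(21,-21)=1 g(21,-19)=20 g(21,-17)=189 g(21,-15)=1120 g(21,-13)=4655 g(21,-11)=14364 g(21,-9)=33915 g(21,-7)=62016 g(21,-5)=87210 g(21,-3)=90440 g(21,-1)=58786
t=22: g(22,-22)=1 g(22,-20)=21 g(22,-18)=209 g(22,-16)=1309 g(22,-14)=5775 g(22,-12)=19019 g(22,-10)=48279 g(22,-8)=95931 g(22,-6)=149226 g(22,-4)=177650 g(22,-2)=149226 g(22,0)=58786
t=23: g(23,-23)=1 g(23,-21)=22 g(23,-19)=230 g(23,-17)=1518 g(23,-15)=7084 g(23,-13)=24794 g(23,-11)=67298 g(23,-9)=144210 g(23,-7)=245157 g(23,-5)=326876 g(23,-3)=326876 g(23,-1)=208012
Paths never hitting 1: Σ_s g(23,s) = 1352078
Paths hitting 1: 2^23 - 1352078 = 7036530
P = 7036530/8388608 = 3518265/4194304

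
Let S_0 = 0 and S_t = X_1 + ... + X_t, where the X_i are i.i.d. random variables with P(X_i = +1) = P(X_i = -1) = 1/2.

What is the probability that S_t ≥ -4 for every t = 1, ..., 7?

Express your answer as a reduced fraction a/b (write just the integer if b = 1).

Answer: 119/128

Derivation:
Let f(t,s) = #length-t paths at position s with S_1..S_t all ≥ -4.
f(t,s) = f(t-1,s-1) + f(t-1,s+1) for s ≥ -4; f(t,s) = 0 for s < -4.
t=0: f(0,0)=1
t=1: f(1,-1)=1 f(1,1)=1
t=2: f(2,-2)=1 f(2,0)=2 f(2,2)=1
t=3: f(3,-3)=1 f(3,-1)=3 f(3,1)=3 f(3,3)=1
t=4: f(4,-4)=1 f(4,-2)=4 f(4,0)=6 f(4,2)=4 f(4,4)=1
t=5: f(5,-3)=5 f(5,-1)=10 f(5,1)=10 f(5,3)=5 f(5,5)=1
t=6: f(6,-4)=5 f(6,-2)=15 f(6,0)=20 f(6,2)=15 f(6,4)=6 f(6,6)=1
t=7: f(7,-3)=20 f(7,-1)=35 f(7,1)=35 f(7,3)=21 f(7,5)=7 f(7,7)=1
Σ_s f(7,s) = 119
P = 119/128 = 119/128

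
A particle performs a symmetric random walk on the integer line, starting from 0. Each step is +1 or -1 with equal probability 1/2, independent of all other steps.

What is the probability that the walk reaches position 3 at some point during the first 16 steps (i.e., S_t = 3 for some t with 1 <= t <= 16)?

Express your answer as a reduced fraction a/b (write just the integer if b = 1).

Answer: 14893/32768

Derivation:
Count via complement. Let g(t,s) = #length-t paths at position s with S_1..S_t all ≠ 3.
g(t,s) = g(t-1,s-1) + g(t-1,s+1) for s ≠ 3; g(t,3) = 0.
t=0: g(0,0)=1
t=1: g(1,-1)=1 g(1,1)=1
t=2: g(2,-2)=1 g(2,0)=2 g(2,2)=1
t=3: g(3,-3)=1 g(3,-1)=3 g(3,1)=3
t=4: g(4,-4)=1 g(4,-2)=4 g(4,0)=6 g(4,2)=3
t=5: g(5,-5)=1 g(5,-3)=5 g(5,-1)=10 g(5,1)=9
t=6: g(6,-6)=1 g(6,-4)=6 g(6,-2)=15 g(6,0)=19 g(6,2)=9
t=7: g(7,-7)=1 g(7,-5)=7 g(7,-3)=21 g(7,-1)=34 g(7,1)=28
t=8: g(8,-8)=1 g(8,-6)=8 g(8,-4)=28 g(8,-2)=55 g(8,0)=62 g(8,2)=28
t=9: g(9,-9)=1 g(9,-7)=9 g(9,-5)=36 g(9,-3)=83 g(9,-1)=117 g(9,1)=90
t=10: g(10,-10)=1 g(10,-8)=10 g(10,-6)=45 g(10,-4)=119 g(10,-2)=200 g(10,0)=207 g(10,2)=90
t=11: g(11,-11)=1 g(11,-9)=11 g(11,-7)=55 g(11,-5)=164 g(11,-3)=319 g(11,-1)=407 g(11,1)=297
t=12: g(12,-12)=1 g(12,-10)=12 g(12,-8)=66 g(12,-6)=219 g(12,-4)=483 g(12,-2)=726 g(12,0)=704 g(12,2)=297
t=13: g(13,-13)=1 g(13,-11)=13 g(13,-9)=78 g(13,-7)=285 g(13,-5)=702 g(13,-3)=1209 g(13,-1)=1430 g(13,1)=1001
t=14: g(14,-14)=1 g(14,-12)=14 g(14,-10)=91 g(14,-8)=363 g(14,-6)=987 g(14,-4)=1911 g(14,-2)=2639 g(14,0)=2431 g(14,2)=1001
t=15: g(15,-15)=1 g(15,-13)=15 g(15,-11)=105 g(15,-9)=454 g(15,-7)=1350 g(15,-5)=2898 g(15,-3)=4550 g(15,-1)=5070 g(15,1)=3432
t=16: g(16,-16)=1 g(16,-14)=16 g(16,-12)=120 g(16,-10)=559 g(16,-8)=1804 g(16,-6)=4248 g(16,-4)=7448 g(16,-2)=9620 g(16,0)=8502 g(16,2)=3432
Paths never hitting 3: Σ_s g(16,s) = 35750
Paths hitting 3: 2^16 - 35750 = 29786
P = 29786/65536 = 14893/32768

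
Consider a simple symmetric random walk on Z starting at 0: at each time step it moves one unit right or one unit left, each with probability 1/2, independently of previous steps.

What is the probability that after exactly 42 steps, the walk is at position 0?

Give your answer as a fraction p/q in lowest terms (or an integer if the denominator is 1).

Answer: 67282234305/549755813888

Derivation:
To return to 0 after 42 steps: need exactly 21 steps of +1 and 21 of -1.
Favorable paths: C(42,21) = 538257874440
Total paths: 2^42 = 4398046511104
P = 538257874440/4398046511104 = 67282234305/549755813888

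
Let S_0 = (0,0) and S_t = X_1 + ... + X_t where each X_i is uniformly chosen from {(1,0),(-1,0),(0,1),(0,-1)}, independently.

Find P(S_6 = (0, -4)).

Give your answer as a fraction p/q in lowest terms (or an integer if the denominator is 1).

Answer: 9/1024

Derivation:
Let h be the number of horizontal steps (so 6-h are vertical). To end at (0,-4) need (h+0)/2 right-steps and ((6-h)-4)/2 up-steps.
Sum over h with 0 ≤ h ≤ 2, h ≡ 0 (mod 2), 6-h ≡ 0 (mod 2):
h=0: C(6,0)·C(0,0)·C(6,1) = 1·1·6 = 6
h=2: C(6,2)·C(2,1)·C(4,0) = 15·2·1 = 30
Total favorable: 36
Total paths: 4^6 = 4096
P = 36/4096 = 9/1024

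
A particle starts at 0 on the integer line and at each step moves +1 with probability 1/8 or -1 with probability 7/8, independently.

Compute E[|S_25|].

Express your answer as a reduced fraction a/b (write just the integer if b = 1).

Answer: 22136099368115110057975/1180591620717411303424

Derivation:
S_25 takes values m ≡ 1 (mod 2) with |m| ≤ 25; P(S_25=m) = C(25,(25+m)/2) · (1/8)^((25+m)/2) · (7/8)^((25-m)/2).
Distribution: P(S=-25)=1341068619663964900807/37778931862957161709568, P(S=-23)=4789530784514160360025/37778931862957161709568, P(S=-21)=2052656050506068725725/9444732965739290427392, P(S=-19)=2248147102935218128175/9444732965739290427392, P(S=-17)=3532802590326771344275/18889465931478580854784, P(S=-15)=2119681554196062806565/18889465931478580854784, P(S=-13)=504686084332395906325/9444732965739290427392, P(S=-11)=195694604128888208575/9444732965739290427392, P(S=-9)=251607348165713411025/37778931862957161709568, P(S=-7)=67894046330430602975/37778931862957161709568, P(S=-5)=1939829895155160085/4722366482869645213696, P(S=-3)=377888940614641575/4722366482869645213696, P(S=-1)=125962980204880525/9444732965739290427392, P(S=1)=17994711457840075/9444732965739290427392, P(S=3)=1101717028031025/4722366482869645213696, P(S=5)=115417974365155/4722366482869645213696, P(S=7)=82441410260825/37778931862957161709568, P(S=9)=6235064641575/37778931862957161709568, P(S=11)=98969280025/9444732965739290427392, P(S=13)=5208909475/9444732965739290427392, P(S=15)=446477955/18889465931478580854784, P(S=17)=15186325/18889465931478580854784, P(S=19)=197225/9444732965739290427392, P(S=21)=3675/9444732965739290427392, P(S=23)=175/37778931862957161709568, P(S=25)=1/37778931862957161709568
E[|S_25|] = Σ_m |m|·P(S_25=m) = 22136099368115110057975/1180591620717411303424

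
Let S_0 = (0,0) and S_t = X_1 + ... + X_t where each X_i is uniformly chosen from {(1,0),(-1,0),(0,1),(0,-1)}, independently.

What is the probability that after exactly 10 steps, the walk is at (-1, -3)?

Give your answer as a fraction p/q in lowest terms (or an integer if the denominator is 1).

Let h be the number of horizontal steps (so 10-h are vertical). To end at (-1,-3) need (h-1)/2 right-steps and ((10-h)-3)/2 up-steps.
Sum over h with 1 ≤ h ≤ 7, h ≡ 1 (mod 2), 10-h ≡ 1 (mod 2):
h=1: C(10,1)·C(1,0)·C(9,3) = 10·1·84 = 840
h=3: C(10,3)·C(3,1)·C(7,2) = 120·3·21 = 7560
h=5: C(10,5)·C(5,2)·C(5,1) = 252·10·5 = 12600
h=7: C(10,7)·C(7,3)·C(3,0) = 120·35·1 = 4200
Total favorable: 25200
Total paths: 4^10 = 1048576
P = 25200/1048576 = 1575/65536

Answer: 1575/65536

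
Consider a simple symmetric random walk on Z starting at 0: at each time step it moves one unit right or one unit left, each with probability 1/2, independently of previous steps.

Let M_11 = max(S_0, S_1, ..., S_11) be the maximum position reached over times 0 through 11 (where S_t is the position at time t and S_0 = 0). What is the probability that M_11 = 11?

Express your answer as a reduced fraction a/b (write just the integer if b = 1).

Let M_11 = max(S_0,...,S_11). Use the reflection principle: for j ≥ 1, #{paths with M_11 ≥ j} = #{S_11 ≥ j} + #{S_11 ≥ j+1}.
By reflection, #{M_11 ≥ 11} = #{S_11 ≥ 11} + #{S_11 ≥ 12} = 1 + 0 = 1.
#{M_11 ≥ 12} = #{S_11 ≥ 12} + #{S_11 ≥ 13} = 0 + 0 = 0.
#{M_11 = 11} = 1 - 0 = 1.
P(M_11 = 11) = 1/2048 = 1/2048

Answer: 1/2048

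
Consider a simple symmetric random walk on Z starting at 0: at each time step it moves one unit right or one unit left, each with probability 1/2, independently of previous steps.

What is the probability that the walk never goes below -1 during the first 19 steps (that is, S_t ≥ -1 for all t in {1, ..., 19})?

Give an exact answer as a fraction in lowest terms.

Answer: 46189/131072

Derivation:
Let f(t,s) = #length-t paths at position s with S_1..S_t all ≥ -1.
f(t,s) = f(t-1,s-1) + f(t-1,s+1) for s ≥ -1; f(t,s) = 0 for s < -1.
t=0: f(0,0)=1
t=1: f(1,-1)=1 f(1,1)=1
t=2: f(2,0)=2 f(2,2)=1
t=3: f(3,-1)=2 f(3,1)=3 f(3,3)=1
t=4: f(4,0)=5 f(4,2)=4 f(4,4)=1
t=5: f(5,-1)=5 f(5,1)=9 f(5,3)=5 f(5,5)=1
t=6: f(6,0)=14 f(6,2)=14 f(6,4)=6 f(6,6)=1
t=7: f(7,-1)=14 f(7,1)=28 f(7,3)=20 f(7,5)=7 f(7,7)=1
t=8: f(8,0)=42 f(8,2)=48 f(8,4)=27 f(8,6)=8 f(8,8)=1
t=9: f(9,-1)=42 f(9,1)=90 f(9,3)=75 f(9,5)=35 f(9,7)=9 f(9,9)=1
t=10: f(10,0)=132 f(10,2)=165 f(10,4)=110 f(10,6)=44 f(10,8)=10 f(10,10)=1
t=11: f(11,-1)=132 f(11,1)=297 f(11,3)=275 f(11,5)=154 f(11,7)=54 f(11,9)=11 f(11,11)=1
t=12: f(12,0)=429 f(12,2)=572 f(12,4)=429 f(12,6)=208 f(12,8)=65 f(12,10)=12 f(12,12)=1
t=13: f(13,-1)=429 f(13,1)=1001 f(13,3)=1001 f(13,5)=637 f(13,7)=273 f(13,9)=77 f(13,11)=13 f(13,13)=1
t=14: f(14,0)=1430 f(14,2)=2002 f(14,4)=1638 f(14,6)=910 f(14,8)=350 f(14,10)=90 f(14,12)=14 f(14,14)=1
t=15: f(15,-1)=1430 f(15,1)=3432 f(15,3)=3640 f(15,5)=2548 f(15,7)=1260 f(15,9)=440 f(15,11)=104 f(15,13)=15 f(15,15)=1
t=16: f(16,0)=4862 f(16,2)=7072 f(16,4)=6188 f(16,6)=3808 f(16,8)=1700 f(16,10)=544 f(16,12)=119 f(16,14)=16 f(16,16)=1
t=17: f(17,-1)=4862 f(17,1)=11934 f(17,3)=13260 f(17,5)=9996 f(17,7)=5508 f(17,9)=2244 f(17,11)=663 f(17,13)=135 f(17,15)=17 f(17,17)=1
t=18: f(18,0)=16796 f(18,2)=25194 f(18,4)=23256 f(18,6)=15504 f(18,8)=7752 f(18,10)=2907 f(18,12)=798 f(18,14)=152 f(18,16)=18 f(18,18)=1
t=19: f(19,-1)=16796 f(19,1)=41990 f(19,3)=48450 f(19,5)=38760 f(19,7)=23256 f(19,9)=10659 f(19,11)=3705 f(19,13)=950 f(19,15)=170 f(19,17)=19 f(19,19)=1
Σ_s f(19,s) = 184756
P = 184756/524288 = 46189/131072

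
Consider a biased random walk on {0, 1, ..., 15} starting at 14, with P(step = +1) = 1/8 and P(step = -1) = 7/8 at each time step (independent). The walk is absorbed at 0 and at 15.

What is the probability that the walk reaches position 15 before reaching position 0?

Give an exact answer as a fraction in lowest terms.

Answer: 113037178808/791260251657

Derivation:
Biased walk: p = 1/8, q = 7/8, r = q/p = 7
Gambler's ruin: P(hit 15 before 0 | start at 14) = (1 - r^a)/(1 - r^N)
r^14 = 678223072849; r^15 = 4747561509943
P = (1 - 678223072849) / (1 - 4747561509943) = -678223072848 / -4747561509942 = 113037178808/791260251657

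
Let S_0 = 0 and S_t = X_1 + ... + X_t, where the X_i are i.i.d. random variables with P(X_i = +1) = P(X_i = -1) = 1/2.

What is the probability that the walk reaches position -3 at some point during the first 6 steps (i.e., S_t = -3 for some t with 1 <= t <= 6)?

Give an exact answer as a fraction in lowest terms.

Answer: 7/32

Derivation:
Count via complement. Let g(t,s) = #length-t paths at position s with S_1..S_t all ≠ -3.
g(t,s) = g(t-1,s-1) + g(t-1,s+1) for s ≠ -3; g(t,-3) = 0.
t=0: g(0,0)=1
t=1: g(1,-1)=1 g(1,1)=1
t=2: g(2,-2)=1 g(2,0)=2 g(2,2)=1
t=3: g(3,-1)=3 g(3,1)=3 g(3,3)=1
t=4: g(4,-2)=3 g(4,0)=6 g(4,2)=4 g(4,4)=1
t=5: g(5,-1)=9 g(5,1)=10 g(5,3)=5 g(5,5)=1
t=6: g(6,-2)=9 g(6,0)=19 g(6,2)=15 g(6,4)=6 g(6,6)=1
Paths never hitting -3: Σ_s g(6,s) = 50
Paths hitting -3: 2^6 - 50 = 14
P = 14/64 = 7/32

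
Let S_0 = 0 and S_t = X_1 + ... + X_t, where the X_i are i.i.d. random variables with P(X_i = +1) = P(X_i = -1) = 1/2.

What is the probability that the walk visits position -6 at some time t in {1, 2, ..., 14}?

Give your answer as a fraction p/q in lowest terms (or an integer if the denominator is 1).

Count via complement. Let g(t,s) = #length-t paths at position s with S_1..S_t all ≠ -6.
g(t,s) = g(t-1,s-1) + g(t-1,s+1) for s ≠ -6; g(t,-6) = 0.
t=0: g(0,0)=1
t=1: g(1,-1)=1 g(1,1)=1
t=2: g(2,-2)=1 g(2,0)=2 g(2,2)=1
t=3: g(3,-3)=1 g(3,-1)=3 g(3,1)=3 g(3,3)=1
t=4: g(4,-4)=1 g(4,-2)=4 g(4,0)=6 g(4,2)=4 g(4,4)=1
t=5: g(5,-5)=1 g(5,-3)=5 g(5,-1)=10 g(5,1)=10 g(5,3)=5 g(5,5)=1
t=6: g(6,-4)=6 g(6,-2)=15 g(6,0)=20 g(6,2)=15 g(6,4)=6 g(6,6)=1
t=7: g(7,-5)=6 g(7,-3)=21 g(7,-1)=35 g(7,1)=35 g(7,3)=21 g(7,5)=7 g(7,7)=1
t=8: g(8,-4)=27 g(8,-2)=56 g(8,0)=70 g(8,2)=56 g(8,4)=28 g(8,6)=8 g(8,8)=1
t=9: g(9,-5)=27 g(9,-3)=83 g(9,-1)=126 g(9,1)=126 g(9,3)=84 g(9,5)=36 g(9,7)=9 g(9,9)=1
t=10: g(10,-4)=110 g(10,-2)=209 g(10,0)=252 g(10,2)=210 g(10,4)=120 g(10,6)=45 g(10,8)=10 g(10,10)=1
t=11: g(11,-5)=110 g(11,-3)=319 g(11,-1)=461 g(11,1)=462 g(11,3)=330 g(11,5)=165 g(11,7)=55 g(11,9)=11 g(11,11)=1
t=12: g(12,-4)=429 g(12,-2)=780 g(12,0)=923 g(12,2)=792 g(12,4)=495 g(12,6)=220 g(12,8)=66 g(12,10)=12 g(12,12)=1
t=13: g(13,-5)=429 g(13,-3)=1209 g(13,-1)=1703 g(13,1)=1715 g(13,3)=1287 g(13,5)=715 g(13,7)=286 g(13,9)=78 g(13,11)=13 g(13,13)=1
t=14: g(14,-4)=1638 g(14,-2)=2912 g(14,0)=3418 g(14,2)=3002 g(14,4)=2002 g(14,6)=1001 g(14,8)=364 g(14,10)=91 g(14,12)=14 g(14,14)=1
Paths never hitting -6: Σ_s g(14,s) = 14443
Paths hitting -6: 2^14 - 14443 = 1941
P = 1941/16384 = 1941/16384

Answer: 1941/16384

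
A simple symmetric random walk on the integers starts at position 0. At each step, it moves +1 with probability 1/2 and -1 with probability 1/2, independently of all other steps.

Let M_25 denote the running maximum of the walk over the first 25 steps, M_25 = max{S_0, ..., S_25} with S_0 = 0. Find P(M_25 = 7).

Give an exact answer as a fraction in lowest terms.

Answer: 2042975/33554432

Derivation:
Let M_25 = max(S_0,...,S_25). Use the reflection principle: for j ≥ 1, #{paths with M_25 ≥ j} = #{S_25 ≥ j} + #{S_25 ≥ j+1}.
By reflection, #{M_25 ≥ 7} = #{S_25 ≥ 7} + #{S_25 ≥ 8} = 3850756 + 1807781 = 5658537.
#{M_25 ≥ 8} = #{S_25 ≥ 8} + #{S_25 ≥ 9} = 1807781 + 1807781 = 3615562.
#{M_25 = 7} = 5658537 - 3615562 = 2042975.
P(M_25 = 7) = 2042975/33554432 = 2042975/33554432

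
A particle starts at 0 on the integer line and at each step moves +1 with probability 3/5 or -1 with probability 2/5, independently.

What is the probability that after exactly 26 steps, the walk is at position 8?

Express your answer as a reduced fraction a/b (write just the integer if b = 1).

To reach position 8 after 26 steps: need 17 steps of +1 and 9 steps of -1.
Number of such sequences: C(26,17) = 3124550
Each has probability (3/5)^17 · (2/5)^9 = 66119763456/1490116119384765625
P = 3124550 · 66119763456/1490116119384765625 = 8263780276257792/59604644775390625

Answer: 8263780276257792/59604644775390625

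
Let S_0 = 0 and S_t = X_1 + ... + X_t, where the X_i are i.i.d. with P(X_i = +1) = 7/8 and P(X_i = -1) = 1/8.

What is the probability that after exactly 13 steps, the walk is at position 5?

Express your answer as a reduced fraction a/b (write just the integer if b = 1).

To reach position 5 after 13 steps: need 9 steps of +1 and 4 steps of -1.
Number of such sequences: C(13,9) = 715
Each has probability (7/8)^9 · (1/8)^4 = 40353607/549755813888
P = 715 · 40353607/549755813888 = 28852829005/549755813888

Answer: 28852829005/549755813888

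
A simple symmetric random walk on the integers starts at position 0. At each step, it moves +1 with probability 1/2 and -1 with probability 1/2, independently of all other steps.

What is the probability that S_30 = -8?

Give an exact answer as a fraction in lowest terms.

To reach position -8 after 30 steps: need 11 steps of +1 and 19 of -1.
Favorable paths: C(30,11) = 54627300
Total paths: 2^30 = 1073741824
P = 54627300/1073741824 = 13656825/268435456

Answer: 13656825/268435456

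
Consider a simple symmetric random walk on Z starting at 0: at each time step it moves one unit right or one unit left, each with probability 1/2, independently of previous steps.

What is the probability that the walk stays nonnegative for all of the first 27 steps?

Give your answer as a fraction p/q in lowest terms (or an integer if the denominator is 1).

Answer: 5014575/33554432

Derivation:
Let f(t,s) = #length-t paths at position s with S_1..S_t all ≥ 0.
f(t,s) = f(t-1,s-1) + f(t-1,s+1) for s ≥ 0; f(t,s) = 0 for s < 0.
t=0: f(0,0)=1
t=1: f(1,1)=1
t=2: f(2,0)=1 f(2,2)=1
t=3: f(3,1)=2 f(3,3)=1
t=4: f(4,0)=2 f(4,2)=3 f(4,4)=1
t=5: f(5,1)=5 f(5,3)=4 f(5,5)=1
t=6: f(6,0)=5 f(6,2)=9 f(6,4)=5 f(6,6)=1
t=7: f(7,1)=14 f(7,3)=14 f(7,5)=6 f(7,7)=1
t=8: f(8,0)=14 f(8,2)=28 f(8,4)=20 f(8,6)=7 f(8,8)=1
t=9: f(9,1)=42 f(9,3)=48 f(9,5)=27 f(9,7)=8 f(9,9)=1
t=10: f(10,0)=42 f(10,2)=90 f(10,4)=75 f(10,6)=35 f(10,8)=9 f(10,10)=1
t=11: f(11,1)=132 f(11,3)=165 f(11,5)=110 f(11,7)=44 f(11,9)=10 f(11,11)=1
t=12: f(12,0)=132 f(12,2)=297 f(12,4)=275 f(12,6)=154 f(12,8)=54 f(12,10)=11 f(12,12)=1
t=13: f(13,1)=429 f(13,3)=572 f(13,5)=429 f(13,7)=208 f(13,9)=65 f(13,11)=12 f(13,13)=1
t=14: f(14,0)=429 f(14,2)=1001 f(14,4)=1001 f(14,6)=637 f(14,8)=273 f(14,10)=77 f(14,12)=13 f(14,14)=1
t=15: f(15,1)=1430 f(15,3)=2002 f(15,5)=1638 f(15,7)=910 f(15,9)=350 f(15,11)=90 f(15,13)=14 f(15,15)=1
t=16: f(16,0)=1430 f(16,2)=3432 f(16,4)=3640 f(16,6)=2548 f(16,8)=1260 f(16,10)=440 f(16,12)=104 f(16,14)=15 f(16,16)=1
t=17: f(17,1)=4862 f(17,3)=7072 f(17,5)=6188 f(17,7)=3808 f(17,9)=1700 f(17,11)=544 f(17,13)=119 f(17,15)=16 f(17,17)=1
t=18: f(18,0)=4862 f(18,2)=11934 f(18,4)=13260 f(18,6)=9996 f(18,8)=5508 f(18,10)=2244 f(18,12)=663 f(18,14)=135 f(18,16)=17 f(18,18)=1
t=19: f(19,1)=16796 f(19,3)=25194 f(19,5)=23256 f(19,7)=15504 f(19,9)=7752 f(19,11)=2907 f(19,13)=798 f(19,15)=152 f(19,17)=18 f(19,19)=1
t=20: f(20,0)=16796 f(20,2)=41990 f(20,4)=48450 f(20,6)=38760 f(20,8)=23256 f(20,10)=10659 f(20,12)=3705 f(20,14)=950 f(20,16)=170 f(20,18)=19 f(20,20)=1
t=21: f(21,1)=58786 f(21,3)=90440 f(21,5)=87210 f(21,7)=62016 f(21,9)=33915 f(21,11)=14364 f(21,13)=4655 f(21,15)=1120 f(21,17)=189 f(21,19)=20 f(21,21)=1
t=22: f(22,0)=58786 f(22,2)=149226 f(22,4)=177650 f(22,6)=149226 f(22,8)=95931 f(22,10)=48279 f(22,12)=19019 f(22,14)=5775 f(22,16)=1309 f(22,18)=209 f(22,20)=21 f(22,22)=1
t=23: f(23,1)=208012 f(23,3)=326876 f(23,5)=326876 f(23,7)=245157 f(23,9)=144210 f(23,11)=67298 f(23,13)=24794 f(23,15)=7084 f(23,17)=1518 f(23,19)=230 f(23,21)=22 f(23,23)=1
t=24: f(24,0)=208012 f(24,2)=534888 f(24,4)=653752 f(24,6)=572033 f(24,8)=389367 f(24,10)=211508 f(24,12)=92092 f(24,14)=31878 f(24,16)=8602 f(24,18)=1748 f(24,20)=252 f(24,22)=23 f(24,24)=1
t=25: f(25,1)=742900 f(25,3)=1188640 f(25,5)=1225785 f(25,7)=961400 f(25,9)=600875 f(25,11)=303600 f(25,13)=123970 f(25,15)=40480 f(25,17)=10350 f(25,19)=2000 f(25,21)=275 f(25,23)=24 f(25,25)=1
t=26: f(26,0)=742900 f(26,2)=1931540 f(26,4)=2414425 f(26,6)=2187185 f(26,8)=1562275 f(26,10)=904475 f(26,12)=427570 f(26,14)=164450 f(26,16)=50830 f(26,18)=12350 f(26,20)=2275 f(26,22)=299 f(26,24)=25 f(26,26)=1
t=27: f(27,1)=2674440 f(27,3)=4345965 f(27,5)=4601610 f(27,7)=3749460 f(27,9)=2466750 f(27,11)=1332045 f(27,13)=592020 f(27,15)=215280 f(27,17)=63180 f(27,19)=14625 f(27,21)=2574 f(27,23)=324 f(27,25)=26 f(27,27)=1
Σ_s f(27,s) = 20058300
P = 20058300/134217728 = 5014575/33554432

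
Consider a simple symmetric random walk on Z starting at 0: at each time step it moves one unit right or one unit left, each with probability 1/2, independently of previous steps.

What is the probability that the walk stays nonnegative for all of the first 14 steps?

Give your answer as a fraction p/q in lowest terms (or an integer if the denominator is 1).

Answer: 429/2048

Derivation:
Let f(t,s) = #length-t paths at position s with S_1..S_t all ≥ 0.
f(t,s) = f(t-1,s-1) + f(t-1,s+1) for s ≥ 0; f(t,s) = 0 for s < 0.
t=0: f(0,0)=1
t=1: f(1,1)=1
t=2: f(2,0)=1 f(2,2)=1
t=3: f(3,1)=2 f(3,3)=1
t=4: f(4,0)=2 f(4,2)=3 f(4,4)=1
t=5: f(5,1)=5 f(5,3)=4 f(5,5)=1
t=6: f(6,0)=5 f(6,2)=9 f(6,4)=5 f(6,6)=1
t=7: f(7,1)=14 f(7,3)=14 f(7,5)=6 f(7,7)=1
t=8: f(8,0)=14 f(8,2)=28 f(8,4)=20 f(8,6)=7 f(8,8)=1
t=9: f(9,1)=42 f(9,3)=48 f(9,5)=27 f(9,7)=8 f(9,9)=1
t=10: f(10,0)=42 f(10,2)=90 f(10,4)=75 f(10,6)=35 f(10,8)=9 f(10,10)=1
t=11: f(11,1)=132 f(11,3)=165 f(11,5)=110 f(11,7)=44 f(11,9)=10 f(11,11)=1
t=12: f(12,0)=132 f(12,2)=297 f(12,4)=275 f(12,6)=154 f(12,8)=54 f(12,10)=11 f(12,12)=1
t=13: f(13,1)=429 f(13,3)=572 f(13,5)=429 f(13,7)=208 f(13,9)=65 f(13,11)=12 f(13,13)=1
t=14: f(14,0)=429 f(14,2)=1001 f(14,4)=1001 f(14,6)=637 f(14,8)=273 f(14,10)=77 f(14,12)=13 f(14,14)=1
Σ_s f(14,s) = 3432
P = 3432/16384 = 429/2048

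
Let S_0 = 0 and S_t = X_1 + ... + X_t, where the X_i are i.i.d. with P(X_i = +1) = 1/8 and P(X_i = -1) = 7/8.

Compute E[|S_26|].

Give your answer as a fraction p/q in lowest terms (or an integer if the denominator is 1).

S_26 takes values m ≡ 0 (mod 2) with |m| ≤ 26; P(S_26=m) = C(26,(26+m)/2) · (1/8)^((26+m)/2) · (7/8)^((26-m)/2).
Distribution: P(S=-26)=9387480337647754305649/302231454903657293676544, P(S=-24)=17433892055631543710491/151115727451828646838272, P(S=-22)=62263900198684084680325/302231454903657293676544, P(S=-20)=8894842885526297811475/37778931862957161709568, P(S=-18)=29225912338157835666275/151115727451828646838272, P(S=-16)=9185286734849605495115/75557863725914323419136, P(S=-14)=9185286734849605495115/151115727451828646838272, P(S=-12)=937274156617306683175/37778931862957161709568, P(S=-10)=2544029853675546711475/302231454903657293676544, P(S=-8)=363432836239363815925/151115727451828646838272, P(S=-6)=176524520459119567735/302231454903657293676544, P(S=-4)=2292526239728825555/18889465931478580854784, P(S=-2)=1637518742663446825/75557863725914323419136, P(S=0)=125962980204880525/37778931862957161709568, P(S=2)=33418749850274425/75557863725914323419136, P(S=4)=954821424293555/18889465931478580854784, P(S=6)=1500433666747015/302231454903657293676544, P(S=8)=63043431375925/151115727451828646838272, P(S=10)=9006204482275/302231454903657293676544, P(S=12)=67715823175/37778931862957161709568, P(S=14)=13543164635/151115727451828646838272, P(S=16)=276391115/75557863725914323419136, P(S=18)=17947475/151115727451828646838272, P(S=20)=111475/37778931862957161709568, P(S=22)=15925/302231454903657293676544, P(S=24)=91/151115727451828646838272, P(S=26)=1/302231454903657293676544
E[|S_26|] = Σ_m |m|·P(S_26=m) = 368344627984685724826831/18889465931478580854784

Answer: 368344627984685724826831/18889465931478580854784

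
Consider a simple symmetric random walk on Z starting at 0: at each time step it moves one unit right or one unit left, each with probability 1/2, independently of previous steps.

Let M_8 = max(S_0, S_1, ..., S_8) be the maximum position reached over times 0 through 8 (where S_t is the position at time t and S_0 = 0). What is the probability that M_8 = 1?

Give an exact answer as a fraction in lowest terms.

Answer: 7/32

Derivation:
Let M_8 = max(S_0,...,S_8). Use the reflection principle: for j ≥ 1, #{paths with M_8 ≥ j} = #{S_8 ≥ j} + #{S_8 ≥ j+1}.
By reflection, #{M_8 ≥ 1} = #{S_8 ≥ 1} + #{S_8 ≥ 2} = 93 + 93 = 186.
#{M_8 ≥ 2} = #{S_8 ≥ 2} + #{S_8 ≥ 3} = 93 + 37 = 130.
#{M_8 = 1} = 186 - 130 = 56.
P(M_8 = 1) = 56/256 = 7/32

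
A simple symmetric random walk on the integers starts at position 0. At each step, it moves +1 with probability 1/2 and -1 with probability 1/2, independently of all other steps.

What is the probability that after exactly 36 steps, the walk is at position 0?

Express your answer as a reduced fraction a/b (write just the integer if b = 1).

To return to 0 after 36 steps: need exactly 18 steps of +1 and 18 of -1.
Favorable paths: C(36,18) = 9075135300
Total paths: 2^36 = 68719476736
P = 9075135300/68719476736 = 2268783825/17179869184

Answer: 2268783825/17179869184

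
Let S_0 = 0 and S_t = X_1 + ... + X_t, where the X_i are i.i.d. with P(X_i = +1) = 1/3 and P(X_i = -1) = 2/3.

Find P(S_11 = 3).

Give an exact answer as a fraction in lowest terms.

Answer: 1760/59049

Derivation:
To reach position 3 after 11 steps: need 7 steps of +1 and 4 steps of -1.
Number of such sequences: C(11,7) = 330
Each has probability (1/3)^7 · (2/3)^4 = 16/177147
P = 330 · 16/177147 = 1760/59049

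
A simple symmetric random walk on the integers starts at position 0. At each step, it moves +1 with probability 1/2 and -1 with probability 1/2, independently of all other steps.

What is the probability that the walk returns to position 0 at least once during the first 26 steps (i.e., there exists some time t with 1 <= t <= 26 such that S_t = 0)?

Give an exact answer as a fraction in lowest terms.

Answer: 7088533/8388608

Derivation:
Count via complement. Let g(t,s) = #length-t paths at position s with S_1..S_t all ≠ 0.
g(t,s) = g(t-1,s-1) + g(t-1,s+1) for s ≠ 0; g(t,0) = 0.
t=0: g(0,0)=1
t=1: g(1,-1)=1 g(1,1)=1
t=2: g(2,-2)=1 g(2,2)=1
t=3: g(3,-3)=1 g(3,-1)=1 g(3,1)=1 g(3,3)=1
t=4: g(4,-4)=1 g(4,-2)=2 g(4,2)=2 g(4,4)=1
t=5: g(5,-5)=1 g(5,-3)=3 g(5,-1)=2 g(5,1)=2 g(5,3)=3 g(5,5)=1
t=6: g(6,-6)=1 g(6,-4)=4 g(6,-2)=5 g(6,2)=5 g(6,4)=4 g(6,6)=1
t=7: g(7,-7)=1 g(7,-5)=5 g(7,-3)=9 g(7,-1)=5 g(7,1)=5 g(7,3)=9 g(7,5)=5 g(7,7)=1
t=8: g(8,-8)=1 g(8,-6)=6 g(8,-4)=14 g(8,-2)=14 g(8,2)=14 g(8,4)=14 g(8,6)=6 g(8,8)=1
t=9: g(9,-9)=1 g(9,-7)=7 g(9,-5)=20 g(9,-3)=28 g(9,-1)=14 g(9,1)=14 g(9,3)=28 g(9,5)=20 g(9,7)=7 g(9,9)=1
t=10: g(10,-10)=1 g(10,-8)=8 g(10,-6)=27 g(10,-4)=48 g(10,-2)=42 g(10,2)=42 g(10,4)=48 g(10,6)=27 g(10,8)=8 g(10,10)=1
t=11: g(11,-11)=1 g(11,-9)=9 g(11,-7)=35 g(11,-5)=75 g(11,-3)=90 g(11,-1)=42 g(11,1)=42 g(11,3)=90 g(11,5)=75 g(11,7)=35 g(11,9)=9 g(11,11)=1
t=12: g(12,-12)=1 g(12,-10)=10 g(12,-8)=44 g(12,-6)=110 g(12,-4)=165 g(12,-2)=132 g(12,2)=132 g(12,4)=165 g(12,6)=110 g(12,8)=44 g(12,10)=10 g(12,12)=1
t=13: g(13,-13)=1 g(13,-11)=11 g(13,-9)=54 g(13,-7)=154 g(13,-5)=275 g(13,-3)=297 g(13,-1)=132 g(13,1)=132 g(13,3)=297 g(13,5)=275 g(13,7)=154 g(13,9)=54 g(13,11)=11 g(13,13)=1
t=14: g(14,-14)=1 g(14,-12)=12 g(14,-10)=65 g(14,-8)=208 g(14,-6)=429 g(14,-4)=572 g(14,-2)=429 g(14,2)=429 g(14,4)=572 g(14,6)=429 g(14,8)=208 g(14,10)=65 g(14,12)=12 g(14,14)=1
t=15: g(15,-15)=1 g(15,-13)=13 g(15,-11)=77 g(15,-9)=273 g(15,-7)=637 g(15,-5)=1001 g(15,-3)=1001 g(15,-1)=429 g(15,1)=429 g(15,3)=1001 g(15,5)=1001 g(15,7)=637 g(15,9)=273 g(15,11)=77 g(15,13)=13 g(15,15)=1
t=16: g(16,-16)=1 g(16,-14)=14 g(16,-12)=90 g(16,-10)=350 g(16,-8)=910 g(16,-6)=1638 g(16,-4)=2002 g(16,-2)=1430 g(16,2)=1430 g(16,4)=2002 g(16,6)=1638 g(16,8)=910 g(16,10)=350 g(16,12)=90 g(16,14)=14 g(16,16)=1
t=17: g(17,-17)=1 g(17,-15)=15 g(17,-13)=104 g(17,-11)=440 g(17,-9)=1260 g(17,-7)=2548 g(17,-5)=3640 g(17,-3)=3432 g(17,-1)=1430 g(17,1)=1430 g(17,3)=3432 g(17,5)=3640 g(17,7)=2548 g(17,9)=1260 g(17,11)=440 g(17,13)=104 g(17,15)=15 g(17,17)=1
t=18: g(18,-18)=1 g(18,-16)=16 g(18,-14)=119 g(18,-12)=544 g(18,-10)=1700 g(18,-8)=3808 g(18,-6)=6188 g(18,-4)=7072 g(18,-2)=4862 g(18,2)=4862 g(18,4)=7072 g(18,6)=6188 g(18,8)=3808 g(18,10)=1700 g(18,12)=544 g(18,14)=119 g(18,16)=16 g(18,18)=1
t=19: g(19,-19)=1 g(19,-17)=17 g(19,-15)=135 g(19,-13)=663 g(19,-11)=2244 g(19,-9)=5508 g(19,-7)=9996 g(19,-5)=13260 g(19,-3)=11934 g(19,-1)=4862 g(19,1)=4862 g(19,3)=11934 g(19,5)=13260 g(19,7)=9996 g(19,9)=5508 g(19,11)=2244 g(19,13)=663 g(19,15)=135 g(19,17)=17 g(19,19)=1
t=20: g(20,-20)=1 g(20,-18)=18 g(20,-16)=152 g(20,-14)=798 g(20,-12)=2907 g(20,-10)=7752 g(20,-8)=15504 g(20,-6)=23256 g(20,-4)=25194 g(20,-2)=16796 g(20,2)=16796 g(20,4)=25194 g(20,6)=23256 g(20,8)=15504 g(20,10)=7752 g(20,12)=2907 g(20,14)=798 g(20,16)=152 g(20,18)=18 g(20,20)=1
t=21: g(21,-21)=1 g(21,-19)=19 g(21,-17)=170 g(21,-15)=950 g(21,-13)=3705 g(21,-11)=10659 g(21,-9)=23256 g(21,-7)=38760 g(21,-5)=48450 g(21,-3)=41990 g(21,-1)=16796 g(21,1)=16796 g(21,3)=41990 g(21,5)=48450 g(21,7)=38760 g(21,9)=23256 g(21,11)=10659 g(21,13)=3705 g(21,15)=950 g(21,17)=170 g(21,19)=19 g(21,21)=1
t=22: g(22,-22)=1 g(22,-20)=20 g(22,-18)=189 g(22,-16)=1120 g(22,-14)=4655 g(22,-12)=14364 g(22,-10)=33915 g(22,-8)=62016 g(22,-6)=87210 g(22,-4)=90440 g(22,-2)=58786 g(22,2)=58786 g(22,4)=90440 g(22,6)=87210 g(22,8)=62016 g(22,10)=33915 g(22,12)=14364 g(22,14)=4655 g(22,16)=1120 g(22,18)=189 g(22,20)=20 g(22,22)=1
t=23: g(23,-23)=1 g(23,-21)=21 g(23,-19)=209 g(23,-17)=1309 g(23,-15)=5775 g(23,-13)=19019 g(23,-11)=48279 g(23,-9)=95931 g(23,-7)=149226 g(23,-5)=177650 g(23,-3)=149226 g(23,-1)=58786 g(23,1)=58786 g(23,3)=149226 g(23,5)=177650 g(23,7)=149226 g(23,9)=95931 g(23,11)=48279 g(23,13)=19019 g(23,15)=5775 g(23,17)=1309 g(23,19)=209 g(23,21)=21 g(23,23)=1
t=24: g(24,-24)=1 g(24,-22)=22 g(24,-20)=230 g(24,-18)=1518 g(24,-16)=7084 g(24,-14)=24794 g(24,-12)=67298 g(24,-10)=144210 g(24,-8)=245157 g(24,-6)=326876 g(24,-4)=326876 g(24,-2)=208012 g(24,2)=208012 g(24,4)=326876 g(24,6)=326876 g(24,8)=245157 g(24,10)=144210 g(24,12)=67298 g(24,14)=24794 g(24,16)=7084 g(24,18)=1518 g(24,20)=230 g(24,22)=22 g(24,24)=1
t=25: g(25,-25)=1 g(25,-23)=23 g(25,-21)=252 g(25,-19)=1748 g(25,-17)=8602 g(25,-15)=31878 g(25,-13)=92092 g(25,-11)=211508 g(25,-9)=389367 g(25,-7)=572033 g(25,-5)=653752 g(25,-3)=534888 g(25,-1)=208012 g(25,1)=208012 g(25,3)=534888 g(25,5)=653752 g(25,7)=572033 g(25,9)=389367 g(25,11)=211508 g(25,13)=92092 g(25,15)=31878 g(25,17)=8602 g(25,19)=1748 g(25,21)=252 g(25,23)=23 g(25,25)=1
t=26: g(26,-26)=1 g(26,-24)=24 g(26,-22)=275 g(26,-20)=2000 g(26,-18)=10350 g(26,-16)=40480 g(26,-14)=123970 g(26,-12)=303600 g(26,-10)=600875 g(26,-8)=961400 g(26,-6)=1225785 g(26,-4)=1188640 g(26,-2)=742900 g(26,2)=742900 g(26,4)=1188640 g(26,6)=1225785 g(26,8)=961400 g(26,10)=600875 g(26,12)=303600 g(26,14)=123970 g(26,16)=40480 g(26,18)=10350 g(26,20)=2000 g(26,22)=275 g(26,24)=24 g(26,26)=1
Paths never hitting 0: Σ_s g(26,s) = 10400600
Paths hitting 0: 2^26 - 10400600 = 56708264
P = 56708264/67108864 = 7088533/8388608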